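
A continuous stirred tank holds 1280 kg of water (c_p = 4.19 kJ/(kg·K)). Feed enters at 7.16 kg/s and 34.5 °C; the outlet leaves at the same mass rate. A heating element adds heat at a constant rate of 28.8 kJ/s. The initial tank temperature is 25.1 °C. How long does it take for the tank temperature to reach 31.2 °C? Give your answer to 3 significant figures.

M c_p dT/dt = ṁ c_p (T_in − T) + Q̇.
τ = M/ṁ = 178.77 s; T_ss = T_in + Q̇/(ṁ c_p) = 35.460 °C.
T(t) = T_ss + (T₀ − T_ss) e^(−t/τ). Set T = 31.2:
e^(−t/τ) = (31.2 − 35.460)/(25.1 − 35.460) = 0.41120
t = −178.77 · ln(0.41120) = 158.87 s.

159 s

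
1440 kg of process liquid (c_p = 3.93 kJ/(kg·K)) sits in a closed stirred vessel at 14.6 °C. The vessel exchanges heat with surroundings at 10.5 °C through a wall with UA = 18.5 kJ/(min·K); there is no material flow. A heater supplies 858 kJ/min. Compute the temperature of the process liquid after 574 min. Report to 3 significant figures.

50.4 °C

Heat balance on the well-mixed liquid: M c_p dT/dt = −UA(T − T_amb) + Q̇.
dT/dt = (T_ss − T)/τ with T_ss = T_amb + Q̇/UA = 10.5 + 858/18.5 = 56.878 °C, τ = M c_p/UA = 1440·3.93/18.5 = 305.90 min.
This is linear first-order; T(t) = T_ss + (T₀ − T_ss) e^(−t/τ).
T(574) = 56.878 + (-42.278)·0.15314 = 50.404 °C.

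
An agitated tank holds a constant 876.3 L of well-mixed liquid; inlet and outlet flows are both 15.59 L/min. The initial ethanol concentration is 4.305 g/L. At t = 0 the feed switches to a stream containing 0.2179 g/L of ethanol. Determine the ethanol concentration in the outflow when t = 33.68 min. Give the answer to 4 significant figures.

Transient balance on the dissolved component: V dC/dt = Q(C_in − C).
So dC/dt = (C_in − C)/τ with τ = V/Q = 876.3/15.59 = 56.2091 min.
Integrating: C(t) = C_in + (C₀ − C_in) e^(−t/τ).
C(33.68) = 0.2179 + (4.305 − 0.2179)·e^(−33.68/56.2091) = 0.2179 + (4.08710)·0.549256 = 2.46276 g/L.

2.463 g/L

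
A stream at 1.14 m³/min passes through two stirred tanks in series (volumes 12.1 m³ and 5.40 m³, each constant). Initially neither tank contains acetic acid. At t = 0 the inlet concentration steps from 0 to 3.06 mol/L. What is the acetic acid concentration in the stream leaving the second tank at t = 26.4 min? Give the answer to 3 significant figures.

Time constants: τᵢ = Vᵢ/Q for each well-mixed tank.
τ₁ = 12.1/1.14 = 10.614 min; τ₂ = 5.40/1.14 = 4.7368 min.
Solving the cascade with C₁(0)=C₂(0)=0 gives C₂(t) = C_in[1 − (τ₁ e^(−t/τ₁) − τ₂ e^(−t/τ₂))/(τ₁ − τ₂)].
At t = 26.4: e^(−t/τ₁) = 0.083136, e^(−t/τ₂) = 0.0037978.
C₂ = 3.06·[1 − (10.614·0.083136 − 4.7368·0.0037978)/(5.8772)] = 3.06·0.85292 = 2.6099 mol/L.

2.61 mol/L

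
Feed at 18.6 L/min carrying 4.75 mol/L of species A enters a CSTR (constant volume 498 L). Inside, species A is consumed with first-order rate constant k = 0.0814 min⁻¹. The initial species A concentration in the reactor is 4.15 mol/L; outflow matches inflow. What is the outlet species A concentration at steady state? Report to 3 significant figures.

1.49 mol/L

V dC/dt = Q(C_in − C) − k V C.
Steady state (dC/dt = 0): C_ss = Q C_in/(Q + kV) = C_in/(1 + kV/Q).
C_ss = 18.6·4.75/(18.6 + 0.0814·498) = 88.350/59.137 = 1.4940 mol/L.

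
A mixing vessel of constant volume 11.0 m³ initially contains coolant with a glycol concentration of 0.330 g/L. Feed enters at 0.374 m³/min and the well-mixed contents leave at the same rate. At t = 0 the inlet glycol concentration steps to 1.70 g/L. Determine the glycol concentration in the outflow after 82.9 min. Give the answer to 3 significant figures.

Unsteady species balance (constant V, well mixed): V dC/dt = Q(C_in − C).
Rewrite as dC/dt + C/τ = C_in/τ, τ = V/Q = 29.412 min.
This is linear first-order; C(t) = C_in + (C₀ − C_in) e^(−t/τ).
C(82.9) = 1.70 + (0.330 − 1.70)·e^(−82.9/29.412) = 1.70 + (-1.3700)·0.059689 = 1.6182 g/L.

1.62 g/L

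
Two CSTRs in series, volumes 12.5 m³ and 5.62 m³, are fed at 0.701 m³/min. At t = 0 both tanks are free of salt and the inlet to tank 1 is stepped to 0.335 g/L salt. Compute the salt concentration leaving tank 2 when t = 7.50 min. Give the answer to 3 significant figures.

Time constants: τᵢ = Vᵢ/Q for each well-mixed tank.
τ₁ = 12.5/0.701 = 17.832 min; τ₂ = 5.62/0.701 = 8.0171 min.
Solving the cascade with C₁(0)=C₂(0)=0 gives C₂(t) = C_in[1 − (τ₁ e^(−t/τ₁) − τ₂ e^(−t/τ₂))/(τ₁ − τ₂)].
At t = 7.50: e^(−t/τ₁) = 0.65665, e^(−t/τ₂) = 0.39239.
C₂ = 0.335·[1 − (17.832·0.65665 − 8.0171·0.39239)/(9.8146)] = 0.335·0.12748 = 0.042706 g/L.

0.0427 g/L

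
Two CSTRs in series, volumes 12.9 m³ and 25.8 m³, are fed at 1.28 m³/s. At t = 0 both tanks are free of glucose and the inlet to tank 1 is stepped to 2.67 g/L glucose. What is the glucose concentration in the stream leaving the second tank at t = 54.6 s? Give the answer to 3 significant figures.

2.33 g/L

Time constants: τᵢ = Vᵢ/Q for each well-mixed tank.
τ₁ = 12.9/1.28 = 10.078 s; τ₂ = 25.8/1.28 = 20.156 s.
Tank 1: C₁ = C_in(1 − e^(−t/τ₁)). Tank 2 (τ₁ ≠ τ₂): C₂ = C_in[1 − (τ₁ e^(−t/τ₁) − τ₂ e^(−t/τ₂))/(τ₁ − τ₂)].
At t = 54.6: e^(−t/τ₁) = 0.0044375, e^(−t/τ₂) = 0.066614.
C₂ = 2.67·[1 − (10.078·0.0044375 − 20.156·0.066614)/(-10.078)] = 2.67·0.87121 = 2.3261 g/L.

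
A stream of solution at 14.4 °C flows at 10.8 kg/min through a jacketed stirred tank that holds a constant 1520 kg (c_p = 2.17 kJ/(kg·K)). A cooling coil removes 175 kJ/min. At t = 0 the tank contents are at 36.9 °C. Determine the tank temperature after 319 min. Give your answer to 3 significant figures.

10.0 °C

Energy balance: M c_p dT/dt = ṁ c_p (T_in − T) − 175.
Rearrange: dT/dt = (T_ss − T)/τ with τ = M/ṁ = 140.74 min and T_ss = T_in − Q̇/(ṁ c_p) = 6.9329 °C.
Integrating: T(t) = T_ss + (T₀ − T_ss) e^(−t/τ).
T(319) = 6.9329 + (29.967)·e^(−319/140.74) = 6.9329 + (29.967)·0.10367 = 10.039 °C.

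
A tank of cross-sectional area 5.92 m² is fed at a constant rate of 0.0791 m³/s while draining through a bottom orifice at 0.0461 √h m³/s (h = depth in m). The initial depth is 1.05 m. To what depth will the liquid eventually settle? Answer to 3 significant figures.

Accumulation of liquid (constant cross-section A): A dh/dt = Q_in − 0.0461 √h. At steady state dh/dt = 0:
Q_in = 0.0461 √h_ss ⇒ √h_ss = 0.0791/0.0461 = 1.7158.
h_ss = 1.7158² = 2.9441 m. (Since h₀ = 1.05 m < h_ss, the level will rise toward this value.)

2.94 m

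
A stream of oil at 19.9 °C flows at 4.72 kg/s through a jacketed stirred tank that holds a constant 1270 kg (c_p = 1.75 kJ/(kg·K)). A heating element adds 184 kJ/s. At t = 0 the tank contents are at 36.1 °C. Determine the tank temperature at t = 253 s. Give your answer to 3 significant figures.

39.8 °C

M c_p dT/dt = ṁ c_p (T_in − T) + Q̇.
Rearrange: dT/dt = (T_ss − T)/τ with τ = M/ṁ = 269.07 s and T_ss = T_in + Q̇/(ṁ c_p) = 42.176 °C.
This is linear first-order; T(t) = T_ss + (T₀ − T_ss) e^(−t/τ).
T(253) = 42.176 + (-6.0760)·e^(−253/269.07) = 42.176 + (-6.0760)·0.39052 = 39.803 °C.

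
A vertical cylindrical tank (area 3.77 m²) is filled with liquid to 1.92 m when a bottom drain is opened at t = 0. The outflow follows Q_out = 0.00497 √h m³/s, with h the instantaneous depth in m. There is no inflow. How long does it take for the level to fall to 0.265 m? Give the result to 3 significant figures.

1320 s

A dh/dt = −Q_out = −0.00497 √h.
∫ h^(−1/2) dh = −(0.00497/A) ∫ dt, giving 2√h = 2√h₀ − (0.00497/A) t.
t = 2A(√h₀ − √h)/0.00497 = 2·3.77·(√1.92 − √0.265)/0.00497
  = 7.5400 × (1.3856 − 0.51478) / 0.00497 = 1321.2 s.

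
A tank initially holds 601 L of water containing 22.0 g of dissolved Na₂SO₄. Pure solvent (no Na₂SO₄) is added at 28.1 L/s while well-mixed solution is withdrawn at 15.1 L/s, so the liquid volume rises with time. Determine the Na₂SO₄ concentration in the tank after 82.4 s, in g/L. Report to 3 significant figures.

Let m(t) be the amount of Na₂SO₄. Volume: V(t) = V₀ + (Q_in − Q_out) t = 601 + 13.000 t; V(82.4) = 1672.2 L.
Solute balance: dm/dt = 0 − Q_out C = −Q_out m/V(t).
Separate: dm/m = −Q_out dt/V(t) ⇒ ln(m/m₀) = −(Q_out/(Q_in−Q_out)) ln(V/V₀).
m = m₀ (V₀/V)^(Q_out/(Q_in−Q_out)) = 22.0 × (601/1672.2)^(1.1615) = 6.7022 g.
C = m/V = 6.7022/1672.2 = 0.0040080 g/L.

0.00401 g/L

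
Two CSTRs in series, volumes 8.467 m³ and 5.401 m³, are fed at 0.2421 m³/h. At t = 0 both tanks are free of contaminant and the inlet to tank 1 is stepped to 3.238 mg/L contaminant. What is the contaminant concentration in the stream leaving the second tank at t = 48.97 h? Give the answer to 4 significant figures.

Each tank obeys Vᵢ dCᵢ/dt = Q(Cᵢ₋₁ − Cᵢ), so τᵢ = Vᵢ/Q.
τ₁ = 8.467/0.2421 = 34.9732 h; τ₂ = 5.401/0.2421 = 22.3090 h.
Solving the cascade with C₁(0)=C₂(0)=0 gives C₂(t) = C_in[1 − (τ₁ e^(−t/τ₁) − τ₂ e^(−t/τ₂))/(τ₁ − τ₂)].
At t = 48.97: e^(−t/τ₁) = 0.246543, e^(−t/τ₂) = 0.111349.
C₂ = 3.238·[1 − (34.9732·0.246543 − 22.3090·0.111349)/(12.6642)] = 3.238·0.515302 = 1.66855 mg/L.

1.669 mg/L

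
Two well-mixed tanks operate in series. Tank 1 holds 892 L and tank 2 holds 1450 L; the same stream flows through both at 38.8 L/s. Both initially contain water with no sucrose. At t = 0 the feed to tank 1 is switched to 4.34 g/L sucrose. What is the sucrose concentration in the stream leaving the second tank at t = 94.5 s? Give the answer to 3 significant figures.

Time constants: τᵢ = Vᵢ/Q for each well-mixed tank.
τ₁ = 892/38.8 = 22.990 s; τ₂ = 1450/38.8 = 37.371 s.
Tank 1: C₁ = C_in(1 − e^(−t/τ₁)). Tank 2 (τ₁ ≠ τ₂): C₂ = C_in[1 − (τ₁ e^(−t/τ₁) − τ₂ e^(−t/τ₂))/(τ₁ − τ₂)].
At t = 94.5: e^(−t/τ₁) = 0.016399, e^(−t/τ₂) = 0.079763.
C₂ = 4.34·[1 − (22.990·0.016399 − 37.371·0.079763)/(-14.381)] = 4.34·0.81894 = 3.5542 g/L.

3.55 g/L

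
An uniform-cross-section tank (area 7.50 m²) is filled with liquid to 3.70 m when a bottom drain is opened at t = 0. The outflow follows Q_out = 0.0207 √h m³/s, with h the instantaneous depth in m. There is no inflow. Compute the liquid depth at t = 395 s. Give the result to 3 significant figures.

1.90 m

A dh/dt = −Q_out = −0.0207 √h.
This is separable: 2 d(√h)/dt = −0.0207/A, so √h = √h₀ − (0.0207/(2A)) t.
√h = √3.70 − 0.0207·395/(2·7.50) = 1.9235 − 0.54510 = 1.3784.
h = 1.3784² = 1.9001 m.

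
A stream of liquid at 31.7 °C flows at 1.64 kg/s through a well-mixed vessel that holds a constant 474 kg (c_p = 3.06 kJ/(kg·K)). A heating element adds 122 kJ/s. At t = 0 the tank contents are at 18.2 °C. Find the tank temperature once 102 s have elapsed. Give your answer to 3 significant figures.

M c_p dT/dt = ṁ c_p (T_in − T) + Q̇.
τ = M/ṁ = 289.02 s; T_ss = T_in + Q̇/(ṁ c_p) = 31.7 + 122/(1.64·3.06) = 56.011 °C.
T approaches T_ss exponentially: T(t) = T_ss + (T₀ − T_ss) e^(−t/τ).
T(102) = 56.011 + (-37.811)·e^(−102/289.02) = 56.011 + (-37.811)·0.70264 = 29.443 °C.

29.4 °C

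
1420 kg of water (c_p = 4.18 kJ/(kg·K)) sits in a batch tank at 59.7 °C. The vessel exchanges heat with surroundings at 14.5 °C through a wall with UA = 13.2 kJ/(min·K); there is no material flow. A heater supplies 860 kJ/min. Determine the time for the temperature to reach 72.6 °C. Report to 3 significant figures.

468 min

M c_p dT/dt = −UA(T − T_amb) + Q̇.
τ = M c_p/UA = 449.67 min; T_ss = T_amb + Q̇/UA = 14.5 + 860/13.2 = 79.652 °C.
T(t) = T_ss + (T₀ − T_ss)e^(−t/τ); set T = 72.6:
t = −τ ln[(T − T_ss)/(T₀ − T_ss)] = −449.67 · ln(0.35343) = 467.68 min.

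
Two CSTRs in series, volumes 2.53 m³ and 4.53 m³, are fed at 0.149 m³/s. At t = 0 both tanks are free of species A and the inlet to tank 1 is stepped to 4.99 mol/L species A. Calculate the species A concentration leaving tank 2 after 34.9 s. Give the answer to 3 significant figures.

Species balance on tank i: dCᵢ/dt = (Cᵢ₋₁ − Cᵢ)/τᵢ with τᵢ = Vᵢ/Q.
τ₁ = 2.53/0.149 = 16.980 s; τ₂ = 4.53/0.149 = 30.403 s.
Solving the cascade with C₁(0)=C₂(0)=0 gives C₂(t) = C_in[1 − (τ₁ e^(−t/τ₁) − τ₂ e^(−t/τ₂))/(τ₁ − τ₂)].
At t = 34.9: e^(−t/τ₁) = 0.12804, e^(−t/τ₂) = 0.31729.
C₂ = 4.99·[1 − (16.980·0.12804 − 30.403·0.31729)/(-13.423)] = 4.99·0.44330 = 2.2121 mol/L.

2.21 mol/L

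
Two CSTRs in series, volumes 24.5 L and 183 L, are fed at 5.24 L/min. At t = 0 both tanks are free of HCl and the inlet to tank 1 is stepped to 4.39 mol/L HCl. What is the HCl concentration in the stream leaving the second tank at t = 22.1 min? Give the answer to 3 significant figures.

Species balance on tank i: dCᵢ/dt = (Cᵢ₋₁ − Cᵢ)/τᵢ with τᵢ = Vᵢ/Q.
τ₁ = 24.5/5.24 = 4.6756 min; τ₂ = 183/5.24 = 34.924 min.
Solving the cascade with C₁(0)=C₂(0)=0 gives C₂(t) = C_in[1 − (τ₁ e^(−t/τ₁) − τ₂ e^(−t/τ₂))/(τ₁ − τ₂)].
At t = 22.1: e^(−t/τ₁) = 0.0088557, e^(−t/τ₂) = 0.53110.
C₂ = 4.39·[1 − (4.6756·0.0088557 − 34.924·0.53110)/(-30.248)] = 4.39·0.38818 = 1.7041 mol/L.

1.70 mol/L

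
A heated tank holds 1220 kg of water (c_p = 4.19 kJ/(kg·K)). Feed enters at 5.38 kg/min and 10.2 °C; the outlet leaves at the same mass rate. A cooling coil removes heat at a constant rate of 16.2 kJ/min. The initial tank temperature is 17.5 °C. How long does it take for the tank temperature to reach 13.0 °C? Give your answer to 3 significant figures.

187 min

First-law balance (no shaft work): M c_p dT/dt = ṁ c_p (T_in − T) − 16.2.
τ = M/ṁ = 226.77 min; T_ss = T_in − Q̇/(ṁ c_p) = 9.4813 °C.
T(t) = T_ss + (T₀ − T_ss) e^(−t/τ). Set T = 13.0:
e^(−t/τ) = (13.0 − 9.4813)/(17.5 − 9.4813) = 0.43881
t = −226.77 · ln(0.43881) = 186.79 min.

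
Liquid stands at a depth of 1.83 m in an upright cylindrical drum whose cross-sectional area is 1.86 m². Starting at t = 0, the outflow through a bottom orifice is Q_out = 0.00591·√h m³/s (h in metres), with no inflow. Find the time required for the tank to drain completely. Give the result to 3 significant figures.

851 s

A dh/dt = −Q_out = −0.00591 √h.
This is separable: 2 d(√h)/dt = −0.00591/A, so √h = √h₀ − (0.00591/(2A)) t.
Tank is empty when √h = 0: t_empty = 2A√h₀/0.00591.
t_empty = 2·1.86·√1.83/0.00591 = 3.7200·1.3528/0.00591 = 851.49 s.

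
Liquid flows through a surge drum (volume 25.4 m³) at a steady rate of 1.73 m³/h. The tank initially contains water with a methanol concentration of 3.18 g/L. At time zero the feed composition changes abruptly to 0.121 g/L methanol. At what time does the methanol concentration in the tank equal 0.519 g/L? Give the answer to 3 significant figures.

Accumulation = in − out for the solute gives V dC/dt = Q(C_in − C), so τ = V/Q = 14.682 h.
C(t) = C_in + (C₀ − C_in) e^(−t/τ). Set C = 0.519 and solve for t:
e^(−t/τ) = (C − C_in)/(C₀ − C_in) = (0.519 − 0.121)/(3.18 − 0.121) = 0.13011
t = −τ ln(…) = 14.682 × 2.0394 = 29.943 h.

29.9 h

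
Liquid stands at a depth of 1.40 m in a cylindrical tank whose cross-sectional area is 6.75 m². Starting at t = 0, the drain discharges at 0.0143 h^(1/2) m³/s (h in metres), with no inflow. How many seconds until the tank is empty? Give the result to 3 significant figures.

1120 s

A dh/dt = −Q_out = −0.0143 √h.
Separate and integrate: 2(√h − √h₀) = −(0.0143/A) t.
Tank is empty when √h = 0: t_empty = 2A√h₀/0.0143.
t_empty = 2·6.75·√1.40/0.0143 = 13.500·1.1832/0.0143 = 1117.0 s.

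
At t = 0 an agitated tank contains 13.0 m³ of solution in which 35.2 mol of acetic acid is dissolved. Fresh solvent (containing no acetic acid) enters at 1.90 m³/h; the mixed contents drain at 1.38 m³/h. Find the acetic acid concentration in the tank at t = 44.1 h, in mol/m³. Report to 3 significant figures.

Let m(t) be the amount of acetic acid. Volume: V(t) = V₀ + (Q_in − Q_out) t = 13.0 + 0.52000 t; V(44.1) = 35.932 m³.
Species balance (pure solvent in): dm/dt = −Q_out · m/V(t).
Separate: dm/m = −Q_out dt/V(t) ⇒ ln(m/m₀) = −(Q_out/(Q_in−Q_out)) ln(V/V₀).
m = m₀ (V₀/V)^(Q_out/(Q_in−Q_out)) = 35.2 × (13.0/35.932)^(2.6538) = 2.3701 mol.
C = m/V = 2.3701/35.932 = 0.065961 mol/m³.

0.0660 mol/m³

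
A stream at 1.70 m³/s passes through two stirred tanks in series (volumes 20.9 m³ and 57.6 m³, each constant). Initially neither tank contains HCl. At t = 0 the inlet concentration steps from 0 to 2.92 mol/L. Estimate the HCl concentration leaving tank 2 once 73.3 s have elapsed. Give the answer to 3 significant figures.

2.40 mol/L

Each tank obeys Vᵢ dCᵢ/dt = Q(Cᵢ₋₁ − Cᵢ), so τᵢ = Vᵢ/Q.
τ₁ = 20.9/1.70 = 12.294 s; τ₂ = 57.6/1.70 = 33.882 s.
Solving the cascade with C₁(0)=C₂(0)=0 gives C₂(t) = C_in[1 − (τ₁ e^(−t/τ₁) − τ₂ e^(−t/τ₂))/(τ₁ − τ₂)].
At t = 73.3: e^(−t/τ₁) = 0.0025742, e^(−t/τ₂) = 0.11494.
C₂ = 2.92·[1 − (12.294·0.0025742 − 33.882·0.11494)/(-21.588)] = 2.92·0.82107 = 2.3975 mol/L.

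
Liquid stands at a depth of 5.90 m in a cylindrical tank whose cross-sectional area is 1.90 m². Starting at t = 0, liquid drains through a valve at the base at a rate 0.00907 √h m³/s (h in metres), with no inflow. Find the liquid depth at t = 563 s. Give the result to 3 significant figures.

1.18 m

A dh/dt = −Q_out = −0.00907 √h.
Separate and integrate: 2(√h − √h₀) = −(0.00907/A) t.
√h = √5.90 − 0.00907·563/(2·1.90) = 2.4290 − 1.3438 = 1.0852.
h = 1.0852² = 1.1777 m.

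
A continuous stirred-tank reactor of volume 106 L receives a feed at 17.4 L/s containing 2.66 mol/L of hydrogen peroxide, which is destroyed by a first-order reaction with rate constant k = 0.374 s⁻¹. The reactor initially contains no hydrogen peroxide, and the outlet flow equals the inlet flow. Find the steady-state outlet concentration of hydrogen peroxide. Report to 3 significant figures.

Species balance: V dC/dt = Q C_in − Q C − k V C.
At steady state: 0 = Q C_in − (Q + kV) C_ss, so C_ss = Q C_in/(Q + kV).
C_ss = 17.4·2.66/(17.4 + 0.374·106) = 46.284/57.044 = 0.81137 mol/L.

0.811 mol/L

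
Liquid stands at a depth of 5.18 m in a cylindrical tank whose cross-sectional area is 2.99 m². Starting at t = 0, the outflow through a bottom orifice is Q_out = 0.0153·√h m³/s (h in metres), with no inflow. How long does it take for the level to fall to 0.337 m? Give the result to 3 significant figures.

663 s

With no inflow, A dh/dt = −0.0153 √h.
∫ h^(−1/2) dh = −(0.0153/A) ∫ dt, giving 2√h = 2√h₀ − (0.0153/A) t.
t = 2A(√h₀ − √h)/0.0153 = 2·2.99·(√5.18 − √0.337)/0.0153
  = 5.9800 × (2.2760 − 0.58052) / 0.0153 = 662.66 s.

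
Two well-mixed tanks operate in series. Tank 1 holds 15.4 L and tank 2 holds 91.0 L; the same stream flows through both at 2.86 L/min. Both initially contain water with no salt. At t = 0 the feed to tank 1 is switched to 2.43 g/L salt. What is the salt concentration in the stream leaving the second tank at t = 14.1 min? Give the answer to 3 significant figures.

0.588 g/L

Each tank obeys Vᵢ dCᵢ/dt = Q(Cᵢ₋₁ − Cᵢ), so τᵢ = Vᵢ/Q.
τ₁ = 15.4/2.86 = 5.3846 min; τ₂ = 91.0/2.86 = 31.818 min.
Tank 1: C₁ = C_in(1 − e^(−t/τ₁)). Tank 2 (τ₁ ≠ τ₂): C₂ = C_in[1 − (τ₁ e^(−t/τ₁) − τ₂ e^(−t/τ₂))/(τ₁ − τ₂)].
At t = 14.1: e^(−t/τ₁) = 0.072907, e^(−t/τ₂) = 0.64202.
C₂ = 2.43·[1 − (5.3846·0.072907 − 31.818·0.64202)/(-26.434)] = 2.43·0.24205 = 0.58819 g/L.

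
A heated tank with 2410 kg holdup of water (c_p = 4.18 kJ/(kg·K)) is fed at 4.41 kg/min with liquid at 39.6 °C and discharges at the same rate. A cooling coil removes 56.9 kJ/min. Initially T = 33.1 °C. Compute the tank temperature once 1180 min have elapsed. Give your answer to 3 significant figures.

M c_p dT/dt = ṁ c_p (T_in − T) − Q̇.
τ = M/ṁ = 546.49 min; T_ss = T_in − Q̇/(ṁ c_p) = 39.6 − 56.9/(4.41·4.18) = 36.513 °C.
Solution: T(t) = T_ss + (T₀ − T_ss) e^(−t/τ).
T(1180) = 36.513 + (-3.4133)·e^(−1180/546.49) = 36.513 + (-3.4133)·0.11541 = 36.119 °C.

36.1 °C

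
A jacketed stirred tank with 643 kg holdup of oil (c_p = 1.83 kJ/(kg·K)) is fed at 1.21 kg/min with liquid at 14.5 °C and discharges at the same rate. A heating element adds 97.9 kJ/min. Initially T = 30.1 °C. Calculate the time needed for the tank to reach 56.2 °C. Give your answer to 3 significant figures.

Unsteady energy balance on the tank contents: M c_p dT/dt = ṁ c_p (T_in − T) + 97.9.
τ = M/ṁ = 531.40 min; T_ss = T_in + Q̇/(ṁ c_p) = 58.713 °C.
T(t) = T_ss + (T₀ − T_ss) e^(−t/τ). Set T = 56.2:
e^(−t/τ) = (56.2 − 58.713)/(30.1 − 58.713) = 0.087815
t = −531.40 · ln(0.087815) = 1292.7 min.

1290 min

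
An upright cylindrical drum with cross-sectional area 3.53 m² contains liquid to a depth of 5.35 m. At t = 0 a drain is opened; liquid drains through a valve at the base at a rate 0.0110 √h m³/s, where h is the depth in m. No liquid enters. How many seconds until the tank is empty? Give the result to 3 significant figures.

1480 s

A dh/dt = −Q_out = −0.0110 √h.
This is separable: 2 d(√h)/dt = −0.0110/A, so √h = √h₀ − (0.0110/(2A)) t.
Set h = 0: 2√h₀ = (0.0110/A) t_empty ⇒ t_empty = 2A√h₀/0.0110.
t_empty = 2·3.53·√5.35/0.0110 = 7.0600·2.3130/0.0110 = 1484.5 s.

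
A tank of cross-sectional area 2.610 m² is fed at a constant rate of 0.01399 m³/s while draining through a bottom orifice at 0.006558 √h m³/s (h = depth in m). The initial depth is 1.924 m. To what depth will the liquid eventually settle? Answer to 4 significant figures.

Accumulation of liquid (constant cross-section A): A dh/dt = Q_in − 0.006558 √h. At steady state dh/dt = 0:
Q_in = 0.006558 √h_ss ⇒ √h_ss = 0.01399/0.006558 = 2.13327.
h_ss = 2.13327² = 4.55085 m. (Since h₀ = 1.924 m < h_ss, the level will rise toward this value.)

4.551 m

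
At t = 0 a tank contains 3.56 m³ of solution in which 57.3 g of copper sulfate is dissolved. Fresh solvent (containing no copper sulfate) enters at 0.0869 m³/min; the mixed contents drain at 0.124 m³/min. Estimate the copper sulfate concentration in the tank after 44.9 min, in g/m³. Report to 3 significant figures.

3.67 g/m³

Let m(t) be the amount of copper sulfate. Volume: V(t) = V₀ + (Q_in − Q_out) t = 3.56 − 0.037100 t; V(44.9) = 1.8942 m³.
Solute balance: dm/dt = 0 − Q_out C = −Q_out m/V(t).
Separate: dm/m = −Q_out dt/V(t) ⇒ ln(m/m₀) = −(Q_out/(Q_in−Q_out)) ln(V/V₀).
m = m₀ (V₀/V)^(Q_out/(Q_in−Q_out)) = 57.3 × (3.56/1.8942)^(-3.3423) = 6.9548 g.
C = m/V = 6.9548/1.8942 = 3.6716 g/m³.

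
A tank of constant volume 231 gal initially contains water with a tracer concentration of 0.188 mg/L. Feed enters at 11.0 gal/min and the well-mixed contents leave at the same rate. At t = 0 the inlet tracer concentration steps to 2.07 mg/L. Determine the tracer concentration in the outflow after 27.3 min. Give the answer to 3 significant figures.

Accumulation = in − out for the solute gives V dC/dt = Q(C_in − C).
Rewrite as dC/dt + C/τ = C_in/τ, τ = V/Q = 21.000 min.
Integrating: C(t) = C_in + (C₀ − C_in) e^(−t/τ).
C(27.3) = 2.07 + (0.188 − 2.07)·e^(−27.3/21.000) = 2.07 + (-1.8820)·0.27253 = 1.5571 mg/L.

1.56 mg/L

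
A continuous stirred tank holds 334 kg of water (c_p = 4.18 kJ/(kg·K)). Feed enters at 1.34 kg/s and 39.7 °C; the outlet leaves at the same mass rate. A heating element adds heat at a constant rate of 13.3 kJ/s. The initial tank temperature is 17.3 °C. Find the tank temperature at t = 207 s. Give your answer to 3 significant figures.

31.3 °C

Unsteady energy balance on the tank contents: M c_p dT/dt = ṁ c_p (T_in − T) + 13.3.
Rearrange: dT/dt = (T_ss − T)/τ with τ = M/ṁ = 249.25 s and T_ss = T_in + Q̇/(ṁ c_p) = 42.074 °C.
This is linear first-order; T(t) = T_ss + (T₀ − T_ss) e^(−t/τ).
T(207) = 42.074 + (-24.774)·e^(−207/249.25) = 42.074 + (-24.774)·0.43584 = 31.277 °C.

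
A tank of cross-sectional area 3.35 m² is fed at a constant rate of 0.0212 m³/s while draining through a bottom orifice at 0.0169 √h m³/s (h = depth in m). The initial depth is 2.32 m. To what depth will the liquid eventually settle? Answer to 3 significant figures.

1.57 m

Volume balance on the tank: A dh/dt = Q_in − 0.0169 √h. At steady state dh/dt = 0:
Q_in = 0.0169 √h_ss ⇒ √h_ss = 0.0212/0.0169 = 1.2544.
h_ss = 1.2544² = 1.5736 m. (Since h₀ = 2.32 m > h_ss, the level will fall toward this value.)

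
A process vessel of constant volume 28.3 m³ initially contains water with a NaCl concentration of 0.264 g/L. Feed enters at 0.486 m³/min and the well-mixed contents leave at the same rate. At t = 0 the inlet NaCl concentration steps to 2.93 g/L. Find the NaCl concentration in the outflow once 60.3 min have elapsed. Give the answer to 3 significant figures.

1.98 g/L

Unsteady species balance (constant V, well mixed): V dC/dt = Q(C_in − C).
So dC/dt = (C_in − C)/τ with τ = V/Q = 28.3/0.486 = 58.230 min.
Integrating: C(t) = C_in + (C₀ − C_in) e^(−t/τ).
C(60.3) = 2.93 + (0.264 − 2.93)·e^(−60.3/58.230) = 2.93 + (-2.6660)·0.35503 = 1.9835 g/L.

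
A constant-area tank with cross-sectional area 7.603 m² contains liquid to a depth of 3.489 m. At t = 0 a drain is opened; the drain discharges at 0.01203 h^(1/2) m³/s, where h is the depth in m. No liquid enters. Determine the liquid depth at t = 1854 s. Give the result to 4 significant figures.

0.1609 m

A dh/dt = −Q_out = −0.01203 √h.
This is separable: 2 d(√h)/dt = −0.01203/A, so √h = √h₀ − (0.01203/(2A)) t.
√h = √3.489 − 0.01203·1854/(2·7.603) = 1.86789 − 1.46676 = 0.401122.
h = 0.401122² = 0.160899 m.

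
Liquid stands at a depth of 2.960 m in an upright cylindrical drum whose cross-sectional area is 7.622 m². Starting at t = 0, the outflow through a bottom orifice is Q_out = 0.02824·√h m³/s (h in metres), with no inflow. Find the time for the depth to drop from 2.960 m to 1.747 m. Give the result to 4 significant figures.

215.2 s

A dh/dt = −Q_out = −0.02824 √h.
This is separable: 2 d(√h)/dt = −0.02824/A, so √h = √h₀ − (0.02824/(2A)) t.
t = 2A(√h₀ − √h)/0.02824 = 2·7.622·(√2.960 − √1.747)/0.02824
  = 15.2440 × (1.72047 − 1.32174) / 0.02824 = 215.232 s.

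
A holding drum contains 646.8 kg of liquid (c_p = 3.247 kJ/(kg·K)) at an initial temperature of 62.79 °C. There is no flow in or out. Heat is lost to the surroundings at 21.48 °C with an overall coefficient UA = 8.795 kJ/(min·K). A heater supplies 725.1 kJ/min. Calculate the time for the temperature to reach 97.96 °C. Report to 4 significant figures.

461.1 min

M c_p dT/dt = −UA(T − T_amb) + Q̇.
τ = M c_p/UA = 238.790 min; T_ss = T_amb + Q̇/UA = 21.48 + 725.1/8.795 = 103.925 °C.
T(t) = T_ss + (T₀ − T_ss)e^(−t/τ); set T = 97.96:
t = −τ ln[(T − T_ss)/(T₀ − T_ss)] = −238.790 · ln(0.145001) = 461.107 min.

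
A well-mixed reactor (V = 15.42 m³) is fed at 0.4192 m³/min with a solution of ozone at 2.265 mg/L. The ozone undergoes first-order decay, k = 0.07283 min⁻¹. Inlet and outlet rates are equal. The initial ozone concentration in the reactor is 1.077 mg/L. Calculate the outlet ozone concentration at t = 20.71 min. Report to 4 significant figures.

V dC/dt = Q(C_in − C) − k V C.
This is linear with rate a = Q/V + k = 0.100015 min⁻¹.
C_ss = Q C_in/(Q + kV) = 0.615656 mg/L; C(t) = C_ss + (C₀ − C_ss) e^(−a t).
C(20.71) = 0.615656 + (0.461344)·e^(−0.100015·20.71) = 0.615656 + (0.461344)·0.126019 = 0.673794 mg/L.

0.6738 mg/L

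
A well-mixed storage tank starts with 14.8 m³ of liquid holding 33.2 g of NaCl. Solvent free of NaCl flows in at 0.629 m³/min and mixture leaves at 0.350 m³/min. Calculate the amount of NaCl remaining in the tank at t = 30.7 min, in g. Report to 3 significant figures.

18.7 g

Let m(t) be the amount of NaCl. Volume: V(t) = V₀ + (Q_in − Q_out) t = 14.8 + 0.27900 t; V(30.7) = 23.365 m³.
No NaCl enters, so dm/dt = −Q_out · (m/V).
dm/m = −Q_out dt/(V₀ + 0.27900 t); integrating gives ln(m/m₀) = −(Q_out/(Q_in−Q_out)) ln(V/V₀).
m = m₀ (V₀/V)^(Q_out/(Q_in−Q_out)) = 33.2 × (14.8/23.365)^(1.2545) = 18.722 g.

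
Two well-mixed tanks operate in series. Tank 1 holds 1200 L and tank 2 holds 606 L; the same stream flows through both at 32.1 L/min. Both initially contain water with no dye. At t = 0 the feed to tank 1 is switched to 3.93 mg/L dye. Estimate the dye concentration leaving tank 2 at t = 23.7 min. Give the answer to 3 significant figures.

0.861 mg/L

Each tank obeys Vᵢ dCᵢ/dt = Q(Cᵢ₋₁ − Cᵢ), so τᵢ = Vᵢ/Q.
τ₁ = 1200/32.1 = 37.383 min; τ₂ = 606/32.1 = 18.879 min.
Solving the cascade with C₁(0)=C₂(0)=0 gives C₂(t) = C_in[1 − (τ₁ e^(−t/τ₁) − τ₂ e^(−t/τ₂))/(τ₁ − τ₂)].
At t = 23.7: e^(−t/τ₁) = 0.53048, e^(−t/τ₂) = 0.28496.
C₂ = 3.93·[1 − (37.383·0.53048 − 18.879·0.28496)/(18.505)] = 3.93·0.21905 = 0.86085 mg/L.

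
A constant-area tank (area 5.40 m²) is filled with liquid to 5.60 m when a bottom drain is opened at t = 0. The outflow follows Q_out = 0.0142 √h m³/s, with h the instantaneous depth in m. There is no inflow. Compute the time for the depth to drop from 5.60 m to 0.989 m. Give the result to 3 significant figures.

A dh/dt = −Q_out = −0.0142 √h.
Separate and integrate: 2(√h − √h₀) = −(0.0142/A) t.
t = 2A(√h₀ − √h)/0.0142 = 2·5.40·(√5.60 − √0.989)/0.0142
  = 10.800 × (2.3664 − 0.99448) / 0.0142 = 1043.5 s.

1040 s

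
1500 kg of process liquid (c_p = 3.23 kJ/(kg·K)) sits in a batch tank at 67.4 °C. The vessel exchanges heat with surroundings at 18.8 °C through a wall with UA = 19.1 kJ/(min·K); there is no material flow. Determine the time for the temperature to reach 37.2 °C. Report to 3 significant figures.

M c_p dT/dt = −UA(T − T_amb).
τ = M c_p/UA = 253.66 min; T_ss = T_amb = 18.800 °C.
T(t) = T_ss + (T₀ − T_ss)e^(−t/τ); set T = 37.2:
t = −τ ln[(T − T_ss)/(T₀ − T_ss)] = −253.66 · ln(0.37860) = 246.38 min.

246 min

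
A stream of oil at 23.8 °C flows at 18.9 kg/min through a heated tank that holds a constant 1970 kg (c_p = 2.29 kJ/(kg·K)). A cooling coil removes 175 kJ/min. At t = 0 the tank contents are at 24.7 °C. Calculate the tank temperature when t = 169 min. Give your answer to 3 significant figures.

M c_p dT/dt = ṁ c_p (T_in − T) − Q̇.
Rearrange: dT/dt = (T_ss − T)/τ with τ = M/ṁ = 104.23 min and T_ss = T_in − Q̇/(ṁ c_p) = 19.757 °C.
T approaches T_ss exponentially: T(t) = T_ss + (T₀ − T_ss) e^(−t/τ).
T(169) = 19.757 + (4.9433)·e^(−169/104.23) = 19.757 + (4.9433)·0.19763 = 20.734 °C.

20.7 °C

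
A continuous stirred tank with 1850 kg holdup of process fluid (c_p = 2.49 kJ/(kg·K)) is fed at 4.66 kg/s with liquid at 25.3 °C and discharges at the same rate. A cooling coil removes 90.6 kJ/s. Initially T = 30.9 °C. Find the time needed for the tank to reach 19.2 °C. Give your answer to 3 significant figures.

M c_p dT/dt = ṁ c_p (T_in − T) − Q̇.
τ = M/ṁ = 397.00 s; T_ss = T_in − Q̇/(ṁ c_p) = 17.492 °C.
T(t) = T_ss + (T₀ − T_ss) e^(−t/τ). Set T = 19.2:
e^(−t/τ) = (19.2 − 17.492)/(30.9 − 17.492) = 0.12739
t = −397.00 · ln(0.12739) = 818.01 s.

818 s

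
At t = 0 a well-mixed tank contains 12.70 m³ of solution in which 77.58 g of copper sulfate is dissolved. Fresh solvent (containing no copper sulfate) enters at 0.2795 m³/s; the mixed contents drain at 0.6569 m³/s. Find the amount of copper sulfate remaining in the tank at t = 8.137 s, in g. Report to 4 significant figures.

Total volume: dV/dt = Q_in − Q_out = -0.377400 m³/s, so V(t) = 12.70 − 0.377400 t and V(8.137) = 9.62910 m³.
Species balance (pure solvent in): dm/dt = −Q_out · m/V(t).
Separate: dm/m = −Q_out dt/V(t) ⇒ ln(m/m₀) = −(Q_out/(Q_in−Q_out)) ln(V/V₀).
m = m₀ (V₀/V)^(Q_out/(Q_in−Q_out)) = 77.58 × (12.70/9.62910)^(-1.74059) = 47.9180 g.

47.92 g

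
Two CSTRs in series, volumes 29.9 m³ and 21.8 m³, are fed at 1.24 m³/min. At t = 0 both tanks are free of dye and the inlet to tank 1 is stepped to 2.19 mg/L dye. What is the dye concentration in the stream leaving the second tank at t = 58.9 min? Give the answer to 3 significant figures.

Time constants: τᵢ = Vᵢ/Q for each well-mixed tank.
τ₁ = 29.9/1.24 = 24.113 min; τ₂ = 21.8/1.24 = 17.581 min.
Tank 1: C₁ = C_in(1 − e^(−t/τ₁)). Tank 2 (τ₁ ≠ τ₂): C₂ = C_in[1 − (τ₁ e^(−t/τ₁) − τ₂ e^(−t/τ₂))/(τ₁ − τ₂)].
At t = 58.9: e^(−t/τ₁) = 0.086928, e^(−t/τ₂) = 0.035075.
C₂ = 2.19·[1 − (24.113·0.086928 − 17.581·0.035075)/(6.5323)] = 2.19·0.77352 = 1.6940 mg/L.

1.69 mg/L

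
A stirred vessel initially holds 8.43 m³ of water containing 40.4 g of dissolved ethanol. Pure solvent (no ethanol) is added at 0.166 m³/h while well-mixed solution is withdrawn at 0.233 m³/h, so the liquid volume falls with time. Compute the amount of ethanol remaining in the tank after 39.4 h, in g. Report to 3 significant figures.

Let m(t) be the amount of ethanol. Volume: V(t) = V₀ + (Q_in − Q_out) t = 8.43 − 0.067000 t; V(39.4) = 5.7902 m³.
Species balance (pure solvent in): dm/dt = −Q_out · m/V(t).
Separate: dm/m = −Q_out dt/V(t) ⇒ ln(m/m₀) = −(Q_out/(Q_in−Q_out)) ln(V/V₀).
m = m₀ (V₀/V)^(Q_out/(Q_in−Q_out)) = 40.4 × (8.43/5.7902)^(-3.4776) = 10.941 g.

10.9 g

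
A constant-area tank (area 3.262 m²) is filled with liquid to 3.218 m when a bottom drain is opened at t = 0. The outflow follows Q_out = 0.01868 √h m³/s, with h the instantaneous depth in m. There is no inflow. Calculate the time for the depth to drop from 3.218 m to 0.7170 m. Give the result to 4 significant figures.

330.8 s

A dh/dt = −Q_out = −0.01868 √h.
This is separable: 2 d(√h)/dt = −0.01868/A, so √h = √h₀ − (0.01868/(2A)) t.
t = 2A(√h₀ − √h)/0.01868 = 2·3.262·(√3.218 − √0.7170)/0.01868
  = 6.52400 × (1.79388 − 0.846759) / 0.01868 = 330.782 s.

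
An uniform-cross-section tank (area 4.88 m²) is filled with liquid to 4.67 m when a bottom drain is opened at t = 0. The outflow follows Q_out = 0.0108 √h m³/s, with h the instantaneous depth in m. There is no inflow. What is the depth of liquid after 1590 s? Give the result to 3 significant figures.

0.161 m

With no inflow, A dh/dt = −0.0108 √h.
This is separable: 2 d(√h)/dt = −0.0108/A, so √h = √h₀ − (0.0108/(2A)) t.
√h = √4.67 − 0.0108·1590/(2·4.88) = 2.1610 − 1.7594 = 0.40159.
h = 0.40159² = 0.16128 m.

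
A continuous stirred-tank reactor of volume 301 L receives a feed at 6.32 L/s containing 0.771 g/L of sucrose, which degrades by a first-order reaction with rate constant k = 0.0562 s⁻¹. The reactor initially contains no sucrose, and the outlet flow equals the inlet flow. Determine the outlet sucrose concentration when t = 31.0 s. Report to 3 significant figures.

Species balance: V dC/dt = Q C_in − Q C − k V C.
This is linear with rate a = Q/V + k = 0.077197 s⁻¹.
C_ss = Q C_in/(Q + kV) = 0.20970 g/L; C(t) = C_ss + (C₀ − C_ss) e^(−a t).
C(31.0) = 0.20970 + (-0.20970)·e^(−0.077197·31.0) = 0.20970 + (-0.20970)·0.091346 = 0.19055 g/L.

0.191 g/L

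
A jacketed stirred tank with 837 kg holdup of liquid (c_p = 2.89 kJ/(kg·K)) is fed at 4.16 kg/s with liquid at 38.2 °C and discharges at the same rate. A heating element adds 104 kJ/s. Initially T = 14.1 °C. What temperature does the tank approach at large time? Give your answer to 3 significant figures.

Heat balance on the well-mixed liquid: M c_p dT/dt = ṁ c_p (T_in − T) + 104.
At steady state dT/dt = 0 ⇒ T_ss = T_in + Q̇/(ṁ c_p) = 38.2 + 104/(4.16·2.89) = 46.851 °C.

46.9 °C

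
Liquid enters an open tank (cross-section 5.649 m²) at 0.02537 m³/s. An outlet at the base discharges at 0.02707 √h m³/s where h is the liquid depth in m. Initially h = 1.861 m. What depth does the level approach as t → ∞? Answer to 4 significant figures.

0.8783 m

Mass balance (ρ constant): A dh/dt = Q_in − 0.02707 √h. At steady state dh/dt = 0:
Q_in = 0.02707 √h_ss ⇒ √h_ss = 0.02537/0.02707 = 0.937200.
h_ss = 0.937200² = 0.878344 m. (Since h₀ = 1.861 m > h_ss, the level will fall toward this value.)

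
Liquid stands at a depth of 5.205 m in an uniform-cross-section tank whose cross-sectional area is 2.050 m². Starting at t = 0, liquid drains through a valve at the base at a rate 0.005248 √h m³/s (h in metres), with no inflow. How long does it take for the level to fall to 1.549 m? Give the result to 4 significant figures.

With no inflow, A dh/dt = −0.005248 √h.
Separate and integrate: 2(√h − √h₀) = −(0.005248/A) t.
t = 2A(√h₀ − √h)/0.005248 = 2·2.050·(√5.205 − √1.549)/0.005248
  = 4.10000 × (2.28145 − 1.24459) / 0.005248 = 810.046 s.

810.0 s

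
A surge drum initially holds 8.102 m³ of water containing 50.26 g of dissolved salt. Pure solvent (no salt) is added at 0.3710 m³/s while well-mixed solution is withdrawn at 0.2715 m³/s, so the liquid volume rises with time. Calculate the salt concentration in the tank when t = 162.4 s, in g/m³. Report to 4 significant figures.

Let m(t) be the amount of salt. Volume: V(t) = V₀ + (Q_in − Q_out) t = 8.102 + 0.0995000 t; V(162.4) = 24.2608 m³.
No salt enters, so dm/dt = −Q_out · (m/V).
Separate: dm/m = −Q_out dt/V(t) ⇒ ln(m/m₀) = −(Q_out/(Q_in−Q_out)) ln(V/V₀).
m = m₀ (V₀/V)^(Q_out/(Q_in−Q_out)) = 50.26 × (8.102/24.2608)^(2.72864) = 2.52078 g.
C = m/V = 2.52078/24.2608 = 0.103903 g/m³.

0.1039 g/m³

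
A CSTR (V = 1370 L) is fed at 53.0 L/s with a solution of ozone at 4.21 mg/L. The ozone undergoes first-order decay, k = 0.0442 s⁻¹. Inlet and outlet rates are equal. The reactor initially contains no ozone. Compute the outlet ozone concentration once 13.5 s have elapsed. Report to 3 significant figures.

Species balance: V dC/dt = Q C_in − Q C − k V C.
This is linear with rate a = Q/V + k = 0.082886 s⁻¹.
C_ss = Q C_in/(Q + kV) = 1.9650 mg/L; C(t) = C_ss + (C₀ − C_ss) e^(−a t).
C(13.5) = 1.9650 + (-1.9650)·e^(−0.082886·13.5) = 1.9650 + (-1.9650)·0.32662 = 1.3232 mg/L.

1.32 mg/L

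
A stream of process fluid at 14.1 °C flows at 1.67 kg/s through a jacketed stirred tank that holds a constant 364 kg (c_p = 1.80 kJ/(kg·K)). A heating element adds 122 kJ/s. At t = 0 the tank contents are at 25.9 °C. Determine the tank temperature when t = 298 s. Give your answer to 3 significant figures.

First-law balance (no shaft work): M c_p dT/dt = ṁ c_p (T_in − T) + 122.
Rearrange: dT/dt = (T_ss − T)/τ with τ = M/ṁ = 217.96 s and T_ss = T_in + Q̇/(ṁ c_p) = 54.685 °C.
Solution: T(t) = T_ss + (T₀ − T_ss) e^(−t/τ).
T(298) = 54.685 + (-28.785)·e^(−298/217.96) = 54.685 + (-28.785)·0.25482 = 47.350 °C.

47.4 °C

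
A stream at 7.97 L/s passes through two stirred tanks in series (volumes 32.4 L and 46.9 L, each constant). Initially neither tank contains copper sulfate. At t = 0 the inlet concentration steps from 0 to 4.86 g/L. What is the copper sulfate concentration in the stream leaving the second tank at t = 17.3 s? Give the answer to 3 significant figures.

Each tank obeys Vᵢ dCᵢ/dt = Q(Cᵢ₋₁ − Cᵢ), so τᵢ = Vᵢ/Q.
τ₁ = 32.4/7.97 = 4.0652 s; τ₂ = 46.9/7.97 = 5.8846 s.
Tank 1: C₁ = C_in(1 − e^(−t/τ₁)). Tank 2 (τ₁ ≠ τ₂): C₂ = C_in[1 − (τ₁ e^(−t/τ₁) − τ₂ e^(−t/τ₂))/(τ₁ − τ₂)].
At t = 17.3: e^(−t/τ₁) = 0.014185, e^(−t/τ₂) = 0.052871.
C₂ = 4.86·[1 − (4.0652·0.014185 − 5.8846·0.052871)/(-1.8193)] = 4.86·0.86068 = 4.1829 g/L.

4.18 g/L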